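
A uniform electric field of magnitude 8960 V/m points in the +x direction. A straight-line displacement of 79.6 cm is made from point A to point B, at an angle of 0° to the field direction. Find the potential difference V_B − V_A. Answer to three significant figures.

-7130 V

Only the component of displacement along E changes the potential: ΔV = −E·d·cosθ.
ΔV = −(8960 V/m)(0.796 m)cos0° = -7130 V.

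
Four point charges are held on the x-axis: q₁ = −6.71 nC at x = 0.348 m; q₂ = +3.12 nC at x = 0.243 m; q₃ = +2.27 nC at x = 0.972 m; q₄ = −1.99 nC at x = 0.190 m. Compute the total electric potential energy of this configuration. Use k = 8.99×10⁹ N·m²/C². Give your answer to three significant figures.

-2.27×10⁻⁶ J

The work to assemble the configuration equals its total potential energy, U = Σ kqᵢqⱼ/rᵢⱼ over all pairs.
Pair separations: r₁₂ = 0.105 m, r₁₃ = 0.624 m, r₁₄ = 0.158 m, r₂₃ = 0.729 m, r₂₄ = 0.0530 m, r₃₄ = 0.782 m.
Summing all 6 pair terms gives U = -2.27×10⁻⁶ J.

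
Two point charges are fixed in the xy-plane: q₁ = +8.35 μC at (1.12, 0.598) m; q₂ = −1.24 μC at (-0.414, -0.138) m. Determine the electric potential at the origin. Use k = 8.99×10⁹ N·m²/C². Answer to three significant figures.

3.36×10⁴ V

The total potential is the scalar sum of each charge's contribution, V = Σ kqᵢ/rᵢ.
Distances from the field point to each charge: r₁ = 1.27 m, r₂ = 0.436 m.
V = k[(8.35×10⁻⁶)/(1.27) + (-1.24×10⁻⁶)/(0.436)] = 3.36×10⁴ V.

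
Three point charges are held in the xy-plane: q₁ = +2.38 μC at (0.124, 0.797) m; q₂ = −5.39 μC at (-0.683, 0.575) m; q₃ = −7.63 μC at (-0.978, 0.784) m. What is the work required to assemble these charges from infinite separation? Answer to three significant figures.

0.737 J

The assembly work is the sum of pairwise potential energies, U = Σ_{i<j} kqᵢqⱼ/rᵢⱼ.
Pair separations: r₁₂ = 0.837 m, r₁₃ = 1.10 m, r₂₃ = 0.362 m.
U = (-0.138) + (-0.148) + (1.02) = 0.737 J.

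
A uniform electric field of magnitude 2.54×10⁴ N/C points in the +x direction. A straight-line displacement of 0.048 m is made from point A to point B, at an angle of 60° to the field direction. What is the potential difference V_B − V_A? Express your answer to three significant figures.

-610 V

Only the component of displacement along E changes the potential: ΔV = −E·d·cosθ.
ΔV = −(2.54×10⁴ V/m)(0.0480 m)cos60° = -610 V.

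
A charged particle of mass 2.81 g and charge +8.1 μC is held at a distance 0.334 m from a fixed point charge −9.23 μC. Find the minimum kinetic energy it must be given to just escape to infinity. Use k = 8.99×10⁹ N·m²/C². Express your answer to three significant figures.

To just escape, total mechanical energy must reach zero at infinity: ½mv²_min + U = 0, so ½mv²_min = −U = |kQq|/r.
|U| = |kQq|/r = (8.99×10⁹ N·m²/C²)(9.23×10⁻⁶)(8.10×10⁻⁶)/(0.334) = 2.01 J.

2.01 J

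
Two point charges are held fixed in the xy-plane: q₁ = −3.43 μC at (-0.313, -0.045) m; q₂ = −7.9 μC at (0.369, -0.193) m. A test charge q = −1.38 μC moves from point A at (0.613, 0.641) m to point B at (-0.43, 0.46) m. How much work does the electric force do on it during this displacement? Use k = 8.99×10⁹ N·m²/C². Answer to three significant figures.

The work done by the electric force is W_field = −ΔU = −q(V_B − V_A) = q(V_A − V_B).
At A: distances to the source charges are 1.15 m, 0.869 m; V_A = Σ kqᵢ/rᵢ = -1.08×10⁵ V.
At B: distances to the source charges are 0.518 m, 1.03 m; V_B = Σ kqᵢ/rᵢ = -1.28×10⁵ V.
ΔV = V_B − V_A = -1.98×10⁴ V.
W_field = −qΔV = −(-1.38×10⁻⁶ C)(-1.98×10⁴ V) = -0.0274 J.

-0.0274 J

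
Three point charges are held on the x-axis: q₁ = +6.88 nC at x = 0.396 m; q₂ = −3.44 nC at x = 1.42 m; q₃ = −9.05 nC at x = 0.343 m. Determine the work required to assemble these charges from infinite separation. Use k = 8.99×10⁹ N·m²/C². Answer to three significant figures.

-1.05×10⁻⁵ J

The work to assemble the configuration equals its total potential energy, U = Σ kqᵢqⱼ/rᵢⱼ over all pairs.
Pair separations: r₁₂ = 1.02 m, r₁₃ = 0.0530 m, r₂₃ = 1.08 m.
U = (-2.08×10⁻⁷) + (-1.06×10⁻⁵) + (2.60×10⁻⁷) = -1.05×10⁻⁵ J.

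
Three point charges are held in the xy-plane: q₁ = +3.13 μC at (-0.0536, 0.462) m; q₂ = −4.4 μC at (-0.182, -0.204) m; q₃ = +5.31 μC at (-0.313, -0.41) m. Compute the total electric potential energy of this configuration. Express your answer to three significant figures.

-0.879 J

The assembly work is the sum of pairwise potential energies, U = Σ_{i<j} kqᵢqⱼ/rᵢⱼ.
Pair separations: r₁₂ = 0.678 m, r₁₃ = 0.910 m, r₂₃ = 0.244 m.
U = (-0.183) + (0.164) + (-0.860) = -0.879 J.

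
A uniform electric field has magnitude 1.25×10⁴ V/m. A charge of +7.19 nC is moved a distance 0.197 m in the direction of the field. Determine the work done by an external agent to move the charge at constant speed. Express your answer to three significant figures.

The potential change for a displacement 0.197 m in the direction of the field is ΔV = −Ed = -2460 V.
W_ext = qΔV = -1.77×10⁻⁵ J.

-1.77×10⁻⁵ J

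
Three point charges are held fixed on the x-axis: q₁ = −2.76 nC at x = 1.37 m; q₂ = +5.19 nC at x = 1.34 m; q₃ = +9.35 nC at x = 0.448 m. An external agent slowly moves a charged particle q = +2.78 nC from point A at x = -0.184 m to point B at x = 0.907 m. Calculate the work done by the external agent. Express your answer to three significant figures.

2.49×10⁻⁷ J

For quasistatic motion the external work equals the change in potential energy: W_ext = qΔV = q(V_B − V_A).
At A: distances to the source charges are 1.55 m, 1.52 m, 0.632 m; V_A = Σ kqᵢ/rᵢ = 148 V.
At B: distances to the source charges are 0.463 m, 0.433 m, 0.459 m; V_B = Σ kqᵢ/rᵢ = 237 V.
ΔV = V_B − V_A = 89.6 V.
W_ext = qΔV = (2.78×10⁻⁹ C)(89.6 V) = 2.49×10⁻⁷ J.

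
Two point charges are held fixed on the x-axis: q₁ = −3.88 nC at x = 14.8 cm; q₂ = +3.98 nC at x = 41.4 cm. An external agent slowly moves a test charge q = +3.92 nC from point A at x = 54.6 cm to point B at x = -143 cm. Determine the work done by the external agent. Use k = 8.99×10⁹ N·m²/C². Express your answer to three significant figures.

For quasistatic motion the external work equals the change in potential energy: W_ext = qΔV = q(V_B − V_A).
At A: distances to the source charges are 0.398 m, 0.132 m; V_A = Σ kqᵢ/rᵢ = 183 V.
At B: distances to the source charges are 1.58 m, 1.84 m; V_B = Σ kqᵢ/rᵢ = -2.70 V.
ΔV = V_B − V_A = -186 V.
W_ext = qΔV = (3.92×10⁻⁹ C)(-186 V) = -7.30×10⁻⁷ J.

-7.30×10⁻⁷ J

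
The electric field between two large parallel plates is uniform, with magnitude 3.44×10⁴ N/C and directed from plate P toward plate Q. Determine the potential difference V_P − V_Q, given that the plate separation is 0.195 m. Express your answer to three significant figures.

6710 V

In a uniform field, potential decreases in the direction of E: ΔV = −E·d for a displacement d parallel to E.
Going from Q to P is a displacement of 0.195 m opposite to the field, so V_P − V_Q = +Ed = 6710 V.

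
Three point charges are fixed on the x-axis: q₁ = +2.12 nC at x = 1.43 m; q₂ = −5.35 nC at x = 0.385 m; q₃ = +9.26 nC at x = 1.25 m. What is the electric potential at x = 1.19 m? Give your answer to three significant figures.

1410 V

The total potential is the scalar sum of each charge's contribution, V = Σ kqᵢ/rᵢ.
Distances from the field point to each charge: r₁ = 0.240 m, r₂ = 0.805 m, r₃ = 0.0600 m.
V = k[(2.12×10⁻⁹)/(0.240) + (-5.35×10⁻⁹)/(0.805) + (9.26×10⁻⁹)/(0.0600)] = 1410 V.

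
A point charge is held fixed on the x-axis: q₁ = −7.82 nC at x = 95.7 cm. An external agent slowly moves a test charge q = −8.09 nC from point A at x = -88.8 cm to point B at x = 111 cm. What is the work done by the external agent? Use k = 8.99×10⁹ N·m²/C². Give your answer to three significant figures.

For quasistatic motion the external work equals the change in potential energy: W_ext = qΔV = q(V_B − V_A).
At A: distance to the source charge is 1.85 m; V_A = kq₁/r = -38.1 V.
At B: distance to the source charge is 0.153 m; V_B = kq₁/r = -459 V.
ΔV = V_B − V_A = -421 V.
W_ext = qΔV = (-8.09×10⁻⁹ C)(-421 V) = 3.41×10⁻⁶ J.

3.41×10⁻⁶ J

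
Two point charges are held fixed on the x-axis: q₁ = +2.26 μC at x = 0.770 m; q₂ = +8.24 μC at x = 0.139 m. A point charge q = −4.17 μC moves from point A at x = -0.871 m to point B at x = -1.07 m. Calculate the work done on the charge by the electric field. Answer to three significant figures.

-0.0559 J

The work done by the electric force is W_field = −ΔU = −q(V_B − V_A) = q(V_A − V_B).
At A: distances to the source charges are 1.64 m, 1.01 m; V_A = Σ kqᵢ/rᵢ = 8.57×10⁴ V.
At B: distances to the source charges are 1.84 m, 1.21 m; V_B = Σ kqᵢ/rᵢ = 7.23×10⁴ V.
ΔV = V_B − V_A = -1.34×10⁴ V.
W_field = −qΔV = −(-4.17×10⁻⁶ C)(-1.34×10⁴ V) = -0.0559 J.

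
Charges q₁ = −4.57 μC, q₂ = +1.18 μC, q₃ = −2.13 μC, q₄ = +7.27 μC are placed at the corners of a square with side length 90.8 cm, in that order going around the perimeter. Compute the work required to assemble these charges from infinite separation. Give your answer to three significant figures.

-0.432 J

The work to assemble the configuration equals its total potential energy, U = Σ kqᵢqⱼ/rᵢⱼ over all pairs.
The four side pairs have separation 0.908 m and the two diagonal pairs 1.28 m.
Summing all 6 pair terms gives U = -0.432 J.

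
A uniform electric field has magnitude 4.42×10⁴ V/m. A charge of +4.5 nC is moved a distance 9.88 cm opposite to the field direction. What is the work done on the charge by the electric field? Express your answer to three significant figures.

The potential change for a displacement 9.88 cm opposite to the field direction is ΔV = +Ed = 4370 V.
W_field = −qΔV = -1.97×10⁻⁵ J.

-1.97×10⁻⁵ J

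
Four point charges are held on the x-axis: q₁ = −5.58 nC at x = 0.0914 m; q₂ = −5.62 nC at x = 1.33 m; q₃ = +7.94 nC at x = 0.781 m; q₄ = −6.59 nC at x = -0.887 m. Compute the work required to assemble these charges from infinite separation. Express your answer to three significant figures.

The work to assemble the configuration equals its total potential energy, U = Σ kqᵢqⱼ/rᵢⱼ over all pairs.
Pair separations: r₁₂ = 1.24 m, r₁₃ = 0.690 m, r₁₄ = 0.978 m, r₂₃ = 0.549 m, r₂₄ = 2.22 m, r₃₄ = 1.67 m.
Summing all 6 pair terms gives U = -8.75×10⁻⁷ J.

-8.75×10⁻⁷ J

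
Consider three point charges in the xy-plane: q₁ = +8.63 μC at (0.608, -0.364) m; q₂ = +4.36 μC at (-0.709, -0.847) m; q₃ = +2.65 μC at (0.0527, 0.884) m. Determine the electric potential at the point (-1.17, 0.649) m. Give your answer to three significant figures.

Electric potential is a scalar, so the contributions from each charge add algebraically: V = Σ kqᵢ/rᵢ.
Distances from the field point to each charge: r₁ = 2.05 m, r₂ = 1.57 m, r₃ = 1.25 m.
V = k[(8.63×10⁻⁶)/(2.05) + (4.36×10⁻⁶)/(1.57) + (2.65×10⁻⁶)/(1.25)] = 8.21×10⁴ V.

8.21×10⁴ V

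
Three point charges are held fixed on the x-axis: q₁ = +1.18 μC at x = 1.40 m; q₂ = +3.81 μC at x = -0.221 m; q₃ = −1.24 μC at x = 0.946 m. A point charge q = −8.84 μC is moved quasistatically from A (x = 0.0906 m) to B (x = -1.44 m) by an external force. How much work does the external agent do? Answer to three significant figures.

For quasistatic motion the external work equals the change in potential energy: W_ext = qΔV = q(V_B − V_A).
At A: distances to the source charges are 1.31 m, 0.312 m, 0.855 m; V_A = Σ kqᵢ/rᵢ = 1.05×10⁵ V.
At B: distances to the source charges are 2.84 m, 1.22 m, 2.39 m; V_B = Σ kqᵢ/rᵢ = 2.72×10⁴ V.
ΔV = V_B − V_A = -7.78×10⁴ V.
W_ext = qΔV = (-8.84×10⁻⁶ C)(-7.78×10⁴ V) = 0.688 J.

0.688 J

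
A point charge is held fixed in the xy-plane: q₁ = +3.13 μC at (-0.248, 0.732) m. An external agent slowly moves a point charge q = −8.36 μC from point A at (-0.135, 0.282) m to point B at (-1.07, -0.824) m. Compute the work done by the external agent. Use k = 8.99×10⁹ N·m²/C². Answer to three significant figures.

For quasistatic motion the external work equals the change in potential energy: W_ext = qΔV = q(V_B − V_A).
At A: distance to the source charge is 0.464 m; V_A = kq₁/r = 6.06×10⁴ V.
At B: distance to the source charge is 1.76 m; V_B = kq₁/r = 1.60×10⁴ V.
ΔV = V_B − V_A = -4.47×10⁴ V.
W_ext = qΔV = (-8.36×10⁻⁶ C)(-4.47×10⁴ V) = 0.373 J.

0.373 J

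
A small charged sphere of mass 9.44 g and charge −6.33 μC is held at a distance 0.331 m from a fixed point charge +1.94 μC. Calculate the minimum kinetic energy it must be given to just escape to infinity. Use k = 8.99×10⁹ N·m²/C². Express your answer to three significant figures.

0.334 J

To just escape, total mechanical energy must reach zero at infinity: ½mv²_min + U = 0, so ½mv²_min = −U = |kQq|/r.
|U| = |kQq|/r = (8.99×10⁹ N·m²/C²)(1.94×10⁻⁶)(6.33×10⁻⁶)/(0.331) = 0.334 J.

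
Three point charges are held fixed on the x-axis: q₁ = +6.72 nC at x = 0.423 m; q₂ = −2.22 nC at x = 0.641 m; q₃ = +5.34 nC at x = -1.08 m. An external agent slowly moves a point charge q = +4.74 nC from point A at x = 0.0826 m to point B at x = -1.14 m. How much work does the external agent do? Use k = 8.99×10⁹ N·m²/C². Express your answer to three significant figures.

3.06×10⁻⁶ J

For quasistatic motion the external work equals the change in potential energy: W_ext = qΔV = q(V_B − V_A).
At A: distances to the source charges are 0.340 m, 0.558 m, 1.16 m; V_A = Σ kqᵢ/rᵢ = 183 V.
At B: distances to the source charges are 1.56 m, 1.78 m, 0.0600 m; V_B = Σ kqᵢ/rᵢ = 828 V.
ΔV = V_B − V_A = 645 V.
W_ext = qΔV = (4.74×10⁻⁹ C)(645 V) = 3.06×10⁻⁶ J.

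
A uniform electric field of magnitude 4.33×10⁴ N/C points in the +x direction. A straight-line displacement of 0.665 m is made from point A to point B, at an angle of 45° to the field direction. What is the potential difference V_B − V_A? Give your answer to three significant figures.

-2.04×10⁴ V

Only the component of displacement along E changes the potential: ΔV = −E·d·cosθ.
ΔV = −(4.33×10⁴ V/m)(0.665 m)cos45° = -2.04×10⁴ V.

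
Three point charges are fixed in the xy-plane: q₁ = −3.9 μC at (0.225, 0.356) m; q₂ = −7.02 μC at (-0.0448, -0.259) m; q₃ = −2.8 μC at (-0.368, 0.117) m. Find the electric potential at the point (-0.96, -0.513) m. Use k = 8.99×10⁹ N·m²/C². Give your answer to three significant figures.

-1.19×10⁵ V

Electric potential is a scalar, so the contributions from each charge add algebraically: V = Σ kqᵢ/rᵢ.
Distances from the field point to each charge: r₁ = 1.47 m, r₂ = 0.950 m, r₃ = 0.865 m.
V = k[(-3.90×10⁻⁶)/(1.47) + (-7.02×10⁻⁶)/(0.950) + (-2.80×10⁻⁶)/(0.865)] = -1.19×10⁵ V.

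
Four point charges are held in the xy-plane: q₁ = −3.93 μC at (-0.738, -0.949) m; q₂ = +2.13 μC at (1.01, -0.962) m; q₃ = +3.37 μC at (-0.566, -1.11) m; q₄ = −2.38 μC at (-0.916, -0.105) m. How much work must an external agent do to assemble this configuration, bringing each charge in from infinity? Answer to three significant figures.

-0.500 J

The assembly work is the sum of pairwise potential energies, U = Σ_{i<j} kqᵢqⱼ/rᵢⱼ.
Pair separations: r₁₂ = 1.75 m, r₁₃ = 0.236 m, r₁₄ = 0.863 m, r₂₃ = 1.58 m, r₂₄ = 2.11 m, r₃₄ = 1.06 m.
Summing all 6 pair terms gives U = -0.500 J.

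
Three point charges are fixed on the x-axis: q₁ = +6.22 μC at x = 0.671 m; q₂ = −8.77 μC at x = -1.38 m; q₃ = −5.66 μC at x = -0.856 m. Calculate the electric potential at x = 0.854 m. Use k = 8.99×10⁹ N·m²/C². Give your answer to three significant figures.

Electric potential is a scalar, so the contributions from each charge add algebraically: V = Σ kqᵢ/rᵢ.
Distances from the field point to each charge: r₁ = 0.183 m, r₂ = 2.23 m, r₃ = 1.71 m.
V = k[(6.22×10⁻⁶)/(0.183) + (-8.77×10⁻⁶)/(2.23) + (-5.66×10⁻⁶)/(1.71)] = 2.41×10⁵ V.

2.41×10⁵ V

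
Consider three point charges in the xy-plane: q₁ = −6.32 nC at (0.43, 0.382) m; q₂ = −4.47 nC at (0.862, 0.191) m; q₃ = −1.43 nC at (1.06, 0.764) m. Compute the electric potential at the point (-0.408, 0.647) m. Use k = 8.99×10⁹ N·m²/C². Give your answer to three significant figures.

Electric potential is a scalar, so the contributions from each charge add algebraically: V = Σ kqᵢ/rᵢ.
Distances from the field point to each charge: r₁ = 0.879 m, r₂ = 1.35 m, r₃ = 1.47 m.
V = k[(-6.32×10⁻⁹)/(0.879) + (-4.47×10⁻⁹)/(1.35) + (-1.43×10⁻⁹)/(1.47)] = -103 V.

-103 V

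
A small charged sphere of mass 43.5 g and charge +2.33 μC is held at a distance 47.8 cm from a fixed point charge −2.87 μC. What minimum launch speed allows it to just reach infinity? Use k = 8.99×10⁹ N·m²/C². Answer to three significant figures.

2.40 m/s

To just escape, total mechanical energy must reach zero at infinity: ½mv²_min + U = 0, so ½mv²_min = −U = |kQq|/r.
|U| = |kQq|/r = (8.99×10⁹ N·m²/C²)(2.87×10⁻⁶)(2.33×10⁻⁶)/(0.478) = 0.126 J.
v_min = √(2|U|/m) = √(2·0.126/0.0435) = 2.40 m/s.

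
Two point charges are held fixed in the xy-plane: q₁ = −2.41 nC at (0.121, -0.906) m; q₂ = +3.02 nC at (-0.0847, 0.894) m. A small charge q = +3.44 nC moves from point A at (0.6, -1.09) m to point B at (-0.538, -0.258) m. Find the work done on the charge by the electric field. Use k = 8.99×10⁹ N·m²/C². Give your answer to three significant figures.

-9.56×10⁻⁸ J

The work done by the electric force is W_field = −ΔU = −q(V_B − V_A) = q(V_A − V_B).
At A: distances to the source charges are 0.513 m, 2.10 m; V_A = Σ kqᵢ/rᵢ = -29.3 V.
At B: distances to the source charges are 0.924 m, 1.24 m; V_B = Σ kqᵢ/rᵢ = -1.51 V.
ΔV = V_B − V_A = 27.8 V.
W_field = −qΔV = −(3.44×10⁻⁹ C)(27.8 V) = -9.56×10⁻⁸ J.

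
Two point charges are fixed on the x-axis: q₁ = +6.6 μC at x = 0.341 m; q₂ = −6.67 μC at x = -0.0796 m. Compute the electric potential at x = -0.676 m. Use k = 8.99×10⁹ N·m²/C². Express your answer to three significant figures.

The total potential is the scalar sum of each charge's contribution, V = Σ kqᵢ/rᵢ.
Distances from the field point to each charge: r₁ = 1.02 m, r₂ = 0.596 m.
V = k[(6.60×10⁻⁶)/(1.02) + (-6.67×10⁻⁶)/(0.596)] = -4.22×10⁴ V.

-4.22×10⁴ V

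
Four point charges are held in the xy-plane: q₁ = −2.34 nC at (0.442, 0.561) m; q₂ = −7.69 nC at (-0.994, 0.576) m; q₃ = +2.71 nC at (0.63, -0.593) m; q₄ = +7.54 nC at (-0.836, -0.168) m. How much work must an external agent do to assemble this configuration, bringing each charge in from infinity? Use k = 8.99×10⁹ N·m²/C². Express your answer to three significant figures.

-7.03×10⁻⁷ J

The assembly work is the sum of pairwise potential energies, U = Σ_{i<j} kqᵢqⱼ/rᵢⱼ.
Pair separations: r₁₂ = 1.44 m, r₁₃ = 1.17 m, r₁₄ = 1.47 m, r₂₃ = 2.00 m, r₂₄ = 0.761 m, r₃₄ = 1.53 m.
Summing all 6 pair terms gives U = -7.03×10⁻⁷ J.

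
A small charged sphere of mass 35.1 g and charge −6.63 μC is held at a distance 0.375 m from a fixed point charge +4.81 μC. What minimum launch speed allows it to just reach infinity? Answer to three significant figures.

To just escape, total mechanical energy must reach zero at infinity: ½mv²_min + U = 0, so ½mv²_min = −U = |kQq|/r.
|U| = |kQq|/r = (8.99×10⁹ N·m²/C²)(4.81×10⁻⁶)(6.63×10⁻⁶)/(0.375) = 0.765 J.
v_min = √(2|U|/m) = √(2·0.765/0.0351) = 6.60 m/s.

6.60 m/s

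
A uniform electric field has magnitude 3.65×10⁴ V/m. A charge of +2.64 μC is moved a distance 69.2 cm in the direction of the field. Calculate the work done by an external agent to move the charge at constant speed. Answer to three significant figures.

-0.0667 J

The potential change for a displacement 69.2 cm in the direction of the field is ΔV = −Ed = -2.53×10⁴ V.
W_ext = qΔV = -0.0667 J.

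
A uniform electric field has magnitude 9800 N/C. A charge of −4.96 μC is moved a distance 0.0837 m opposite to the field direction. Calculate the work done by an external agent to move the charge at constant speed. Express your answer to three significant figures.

The potential change for a displacement 0.0837 m opposite to the field direction is ΔV = +Ed = 820 V.
W_ext = qΔV = -4.07×10⁻³ J.

-4.07×10⁻³ J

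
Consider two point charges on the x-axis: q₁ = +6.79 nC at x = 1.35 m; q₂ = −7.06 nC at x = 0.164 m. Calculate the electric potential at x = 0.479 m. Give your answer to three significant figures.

-131 V

The total potential is the scalar sum of each charge's contribution, V = Σ kqᵢ/rᵢ.
Distances from the field point to each charge: r₁ = 0.871 m, r₂ = 0.315 m.
V = k[(6.79×10⁻⁹)/(0.871) + (-7.06×10⁻⁹)/(0.315)] = -131 V.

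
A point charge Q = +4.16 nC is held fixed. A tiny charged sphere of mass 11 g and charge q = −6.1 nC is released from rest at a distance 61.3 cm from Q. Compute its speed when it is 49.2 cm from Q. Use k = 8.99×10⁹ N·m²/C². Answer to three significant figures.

Only the electrostatic force acts, so mechanical energy is conserved: ½mv² = U₁ − U₂ = kQq(1/r₁ − 1/r₂).
U₁ − U₂ = (8.99×10⁹ N·m²/C²)(4.16×10⁻⁹ C)(-6.10×10⁻⁹ C)(1/0.613 − 1/0.492) = 9.15×10⁻⁸ J.
v = √(2·9.15×10⁻⁸/0.0110) = 4.08×10⁻³ m/s.

4.08×10⁻³ m/s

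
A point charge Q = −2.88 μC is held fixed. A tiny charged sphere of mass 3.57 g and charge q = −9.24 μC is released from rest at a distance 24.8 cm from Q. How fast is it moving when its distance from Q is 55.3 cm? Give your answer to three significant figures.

17.3 m/s

Only the electrostatic force acts, so mechanical energy is conserved: ½mv² = U₁ − U₂ = kQq(1/r₁ − 1/r₂).
U₁ − U₂ = (8.99×10⁹ N·m²/C²)(-2.88×10⁻⁶ C)(-9.24×10⁻⁶ C)(1/0.248 − 1/0.553) = 0.532 J.
v = √(2·0.532/3.57×10⁻³) = 17.3 m/s.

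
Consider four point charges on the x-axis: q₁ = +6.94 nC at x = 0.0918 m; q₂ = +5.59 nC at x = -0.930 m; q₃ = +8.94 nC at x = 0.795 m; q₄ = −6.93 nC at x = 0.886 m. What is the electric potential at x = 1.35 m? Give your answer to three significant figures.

82.2 V

The total potential is the scalar sum of each charge's contribution, V = Σ kqᵢ/rᵢ.
Distances from the field point to each charge: r₁ = 1.26 m, r₂ = 2.28 m, r₃ = 0.555 m, r₄ = 0.464 m.
V = k[(6.94×10⁻⁹)/(1.26) + (5.59×10⁻⁹)/(2.28) + (8.94×10⁻⁹)/(0.555) + (-6.93×10⁻⁹)/(0.464)] = 82.2 V.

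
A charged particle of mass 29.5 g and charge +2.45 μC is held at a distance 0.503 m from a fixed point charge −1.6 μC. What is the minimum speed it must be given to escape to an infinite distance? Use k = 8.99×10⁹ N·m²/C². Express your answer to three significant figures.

2.18 m/s

To just escape, total mechanical energy must reach zero at infinity: ½mv²_min + U = 0, so ½mv²_min = −U = |kQq|/r.
|U| = |kQq|/r = (8.99×10⁹ N·m²/C²)(1.60×10⁻⁶)(2.45×10⁻⁶)/(0.503) = 0.0701 J.
v_min = √(2|U|/m) = √(2·0.0701/0.0295) = 2.18 m/s.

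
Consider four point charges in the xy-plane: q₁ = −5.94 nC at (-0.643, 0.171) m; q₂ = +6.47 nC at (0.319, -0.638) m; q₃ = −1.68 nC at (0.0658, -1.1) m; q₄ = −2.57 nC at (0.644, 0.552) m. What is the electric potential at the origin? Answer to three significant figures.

-39.7 V

The total potential is the scalar sum of each charge's contribution, V = Σ kqᵢ/rᵢ.
Distances from the field point to each charge: r₁ = 0.665 m, r₂ = 0.713 m, r₃ = 1.10 m, r₄ = 0.848 m.
V = k[(-5.94×10⁻⁹)/(0.665) + (6.47×10⁻⁹)/(0.713) + (-1.68×10⁻⁹)/(1.10) + (-2.57×10⁻⁹)/(0.848)] = -39.7 V.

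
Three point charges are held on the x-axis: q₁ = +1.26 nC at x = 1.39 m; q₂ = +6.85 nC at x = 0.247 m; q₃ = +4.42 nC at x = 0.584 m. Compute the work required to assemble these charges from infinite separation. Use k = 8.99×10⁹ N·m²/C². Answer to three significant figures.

9.38×10⁻⁷ J

The work to assemble the configuration equals its total potential energy, U = Σ kqᵢqⱼ/rᵢⱼ over all pairs.
Pair separations: r₁₂ = 1.14 m, r₁₃ = 0.806 m, r₂₃ = 0.337 m.
U = (6.79×10⁻⁸) + (6.21×10⁻⁸) + (8.08×10⁻⁷) = 9.38×10⁻⁷ J.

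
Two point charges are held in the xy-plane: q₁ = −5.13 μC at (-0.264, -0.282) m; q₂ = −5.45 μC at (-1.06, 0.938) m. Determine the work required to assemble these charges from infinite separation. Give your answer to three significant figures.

The work to assemble the configuration equals its total potential energy, U = Σ kqᵢqⱼ/rᵢⱼ over all pairs.
Pair separations: r₁₂ = 1.46 m.
U = (0.173) = 0.173 J.

0.173 J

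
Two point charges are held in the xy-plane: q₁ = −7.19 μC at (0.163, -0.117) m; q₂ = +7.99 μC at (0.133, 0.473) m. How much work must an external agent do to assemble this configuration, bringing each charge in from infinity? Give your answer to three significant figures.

The work to assemble the configuration equals its total potential energy, U = Σ kqᵢqⱼ/rᵢⱼ over all pairs.
Pair separations: r₁₂ = 0.591 m.
U = (-0.874) = -0.874 J.

-0.874 J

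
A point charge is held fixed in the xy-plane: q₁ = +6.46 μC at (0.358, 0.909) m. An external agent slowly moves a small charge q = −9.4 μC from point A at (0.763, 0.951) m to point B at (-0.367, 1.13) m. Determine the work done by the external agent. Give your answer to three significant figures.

0.620 J

For quasistatic motion the external work equals the change in potential energy: W_ext = qΔV = q(V_B − V_A).
At A: distance to the source charge is 0.407 m; V_A = kq₁/r = 1.43×10⁵ V.
At B: distance to the source charge is 0.758 m; V_B = kq₁/r = 7.66×10⁴ V.
ΔV = V_B − V_A = -6.60×10⁴ V.
W_ext = qΔV = (-9.40×10⁻⁶ C)(-6.60×10⁴ V) = 0.620 J.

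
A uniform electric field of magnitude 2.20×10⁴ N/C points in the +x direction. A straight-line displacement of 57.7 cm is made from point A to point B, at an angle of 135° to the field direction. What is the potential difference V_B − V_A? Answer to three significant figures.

Only the component of displacement along E changes the potential: ΔV = −E·d·cosθ.
ΔV = −(2.20×10⁴ V/m)(0.577 m)cos135° = 8980 V.

8980 V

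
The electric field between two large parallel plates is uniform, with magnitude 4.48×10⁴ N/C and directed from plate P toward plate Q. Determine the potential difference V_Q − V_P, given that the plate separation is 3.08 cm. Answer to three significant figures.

-1380 V

In a uniform field, potential decreases in the direction of E: ΔV = −E·d for a displacement d parallel to E.
Going from P to Q is a displacement of 3.08 cm along the field, so V_Q − V_P = −Ed = -1380 V.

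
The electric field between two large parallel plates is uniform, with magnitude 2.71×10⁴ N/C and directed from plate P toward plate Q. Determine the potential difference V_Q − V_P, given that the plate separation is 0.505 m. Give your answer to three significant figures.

-1.37×10⁴ V

In a uniform field, potential decreases in the direction of E: ΔV = −E·d for a displacement d parallel to E.
Going from P to Q is a displacement of 0.505 m along the field, so V_Q − V_P = −Ed = -1.37×10⁴ V.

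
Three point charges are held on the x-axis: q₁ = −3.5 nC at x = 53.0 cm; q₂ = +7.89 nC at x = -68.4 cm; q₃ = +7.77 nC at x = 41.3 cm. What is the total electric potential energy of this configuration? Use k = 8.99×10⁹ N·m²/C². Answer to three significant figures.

-1.79×10⁻⁶ J

The work to assemble the configuration equals its total potential energy, U = Σ kqᵢqⱼ/rᵢⱼ over all pairs.
Pair separations: r₁₂ = 1.21 m, r₁₃ = 0.117 m, r₂₃ = 1.10 m.
U = (-2.04×10⁻⁷) + (-2.09×10⁻⁶) + (5.02×10⁻⁷) = -1.79×10⁻⁶ J.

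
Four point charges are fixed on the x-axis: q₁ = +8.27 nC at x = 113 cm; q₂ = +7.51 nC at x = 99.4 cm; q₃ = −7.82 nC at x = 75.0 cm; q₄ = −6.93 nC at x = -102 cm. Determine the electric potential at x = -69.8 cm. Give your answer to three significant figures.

Electric potential is a scalar, so the contributions from each charge add algebraically: V = Σ kqᵢ/rᵢ.
Distances from the field point to each charge: r₁ = 1.83 m, r₂ = 1.69 m, r₃ = 1.45 m, r₄ = 0.322 m.
V = k[(8.27×10⁻⁹)/(1.83) + (7.51×10⁻⁹)/(1.69) + (-7.82×10⁻⁹)/(1.45) + (-6.93×10⁻⁹)/(0.322)] = -161 V.

-161 V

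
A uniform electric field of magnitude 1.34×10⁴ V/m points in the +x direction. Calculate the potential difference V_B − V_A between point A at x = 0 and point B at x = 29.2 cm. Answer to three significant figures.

In a uniform field, potential decreases in the direction of E: V_B − V_A = −E·Δx.
V_B − V_A = −(1.34×10⁴ V/m)(0.292 m) = -3910 V.

-3910 V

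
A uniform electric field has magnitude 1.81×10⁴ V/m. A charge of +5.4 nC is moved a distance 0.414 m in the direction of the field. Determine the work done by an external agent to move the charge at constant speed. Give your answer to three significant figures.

The potential change for a displacement 0.414 m in the direction of the field is ΔV = −Ed = -7490 V.
W_ext = qΔV = -4.05×10⁻⁵ J.

-4.05×10⁻⁵ J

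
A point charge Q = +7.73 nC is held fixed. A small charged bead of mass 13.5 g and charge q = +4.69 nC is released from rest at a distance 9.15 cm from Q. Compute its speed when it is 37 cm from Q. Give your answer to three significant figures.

Only the electrostatic force acts, so mechanical energy is conserved: ½mv² = U₁ − U₂ = kQq(1/r₁ − 1/r₂).
U₁ − U₂ = (8.99×10⁹ N·m²/C²)(7.73×10⁻⁹ C)(4.69×10⁻⁹ C)(1/0.0915 − 1/0.370) = 2.68×10⁻⁶ J.
v = √(2·2.68×10⁻⁶/0.0135) = 0.0199 m/s.

0.0199 m/s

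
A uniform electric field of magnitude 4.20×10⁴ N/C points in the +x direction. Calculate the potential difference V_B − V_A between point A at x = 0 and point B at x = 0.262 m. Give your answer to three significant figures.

-1.10×10⁴ V

In a uniform field, potential decreases in the direction of E: V_B − V_A = −E·Δx.
V_B − V_A = −(4.20×10⁴ V/m)(0.262 m) = -1.10×10⁴ V.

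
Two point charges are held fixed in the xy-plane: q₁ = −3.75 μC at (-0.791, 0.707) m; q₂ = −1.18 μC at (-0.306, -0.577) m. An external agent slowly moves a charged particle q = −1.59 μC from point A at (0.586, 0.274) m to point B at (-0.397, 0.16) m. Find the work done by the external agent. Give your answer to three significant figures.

For quasistatic motion the external work equals the change in potential energy: W_ext = qΔV = q(V_B − V_A).
At A: distances to the source charges are 1.44 m, 1.23 m; V_A = Σ kqᵢ/rᵢ = -3.20×10⁴ V.
At B: distances to the source charges are 0.674 m, 0.743 m; V_B = Σ kqᵢ/rᵢ = -6.43×10⁴ V.
ΔV = V_B − V_A = -3.23×10⁴ V.
W_ext = qΔV = (-1.59×10⁻⁶ C)(-3.23×10⁴ V) = 0.0514 J.

0.0514 J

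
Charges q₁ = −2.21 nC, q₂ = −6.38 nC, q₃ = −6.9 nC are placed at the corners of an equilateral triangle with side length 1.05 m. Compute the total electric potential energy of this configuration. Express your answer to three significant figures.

The assembly work is the sum of pairwise potential energies, U = Σ_{i<j} kqᵢqⱼ/rᵢⱼ.
All three pair separations equal the side length, 1.05 m.
U = (1.21×10⁻⁷) + (1.31×10⁻⁷) + (3.77×10⁻⁷) = 6.28×10⁻⁷ J.

6.28×10⁻⁷ J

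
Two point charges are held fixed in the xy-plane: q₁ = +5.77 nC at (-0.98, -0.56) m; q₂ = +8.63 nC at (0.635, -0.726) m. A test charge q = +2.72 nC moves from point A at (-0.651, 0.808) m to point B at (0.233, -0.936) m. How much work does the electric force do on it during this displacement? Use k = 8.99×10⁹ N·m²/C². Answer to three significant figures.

The work done by the electric force is W_field = −ΔU = −q(V_B − V_A) = q(V_A − V_B).
At A: distances to the source charges are 1.41 m, 2.00 m; V_A = Σ kqᵢ/rᵢ = 75.6 V.
At B: distances to the source charges are 1.27 m, 0.454 m; V_B = Σ kqᵢ/rᵢ = 212 V.
ΔV = V_B − V_A = 136 V.
W_field = −qΔV = −(2.72×10⁻⁹ C)(136 V) = -3.71×10⁻⁷ J.

-3.71×10⁻⁷ J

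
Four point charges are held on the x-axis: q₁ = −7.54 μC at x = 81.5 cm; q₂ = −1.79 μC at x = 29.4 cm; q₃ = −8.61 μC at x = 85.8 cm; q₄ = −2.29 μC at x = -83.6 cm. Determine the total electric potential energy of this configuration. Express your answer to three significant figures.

14.3 J

The work to assemble the configuration equals its total potential energy, U = Σ kqᵢqⱼ/rᵢⱼ over all pairs.
Pair separations: r₁₂ = 0.521 m, r₁₃ = 0.0430 m, r₁₄ = 1.65 m, r₂₃ = 0.564 m, r₂₄ = 1.13 m, r₃₄ = 1.69 m.
Summing all 6 pair terms gives U = 14.3 J.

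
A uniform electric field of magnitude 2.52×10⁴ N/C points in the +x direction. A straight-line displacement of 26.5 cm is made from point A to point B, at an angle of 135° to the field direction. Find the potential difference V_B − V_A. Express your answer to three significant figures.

4720 V

Only the component of displacement along E changes the potential: ΔV = −E·d·cosθ.
ΔV = −(2.52×10⁴ V/m)(0.265 m)cos135° = 4720 V.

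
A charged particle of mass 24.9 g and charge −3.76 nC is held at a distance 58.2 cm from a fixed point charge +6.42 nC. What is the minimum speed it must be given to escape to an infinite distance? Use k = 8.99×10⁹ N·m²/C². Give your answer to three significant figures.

To just escape, total mechanical energy must reach zero at infinity: ½mv²_min + U = 0, so ½mv²_min = −U = |kQq|/r.
|U| = |kQq|/r = (8.99×10⁹ N·m²/C²)(6.42×10⁻⁹)(3.76×10⁻⁹)/(0.582) = 3.73×10⁻⁷ J.
v_min = √(2|U|/m) = √(2·3.73×10⁻⁷/0.0249) = 5.47×10⁻³ m/s.

5.47×10⁻³ m/s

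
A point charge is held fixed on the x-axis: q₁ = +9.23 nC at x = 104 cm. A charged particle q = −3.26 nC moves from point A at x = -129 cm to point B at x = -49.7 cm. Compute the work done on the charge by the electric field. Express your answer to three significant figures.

The work done by the electric force is W_field = −ΔU = −q(V_B − V_A) = q(V_A − V_B).
At A: distance to the source charge is 2.33 m; V_A = kq₁/r = 35.6 V.
At B: distance to the source charge is 1.54 m; V_B = kq₁/r = 54.0 V.
ΔV = V_B − V_A = 18.4 V.
W_field = −qΔV = −(-3.26×10⁻⁹ C)(18.4 V) = 5.99×10⁻⁸ J.

5.99×10⁻⁸ J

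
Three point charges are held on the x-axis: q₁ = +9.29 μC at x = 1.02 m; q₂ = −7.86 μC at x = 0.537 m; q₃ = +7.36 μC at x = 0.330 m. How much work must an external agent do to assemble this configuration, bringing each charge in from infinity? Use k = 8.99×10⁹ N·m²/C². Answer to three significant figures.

The work to assemble the configuration equals its total potential energy, U = Σ kqᵢqⱼ/rᵢⱼ over all pairs.
Pair separations: r₁₂ = 0.483 m, r₁₃ = 0.690 m, r₂₃ = 0.207 m.
U = (-1.36) + (0.891) + (-2.51) = -2.98 J.

-2.98 J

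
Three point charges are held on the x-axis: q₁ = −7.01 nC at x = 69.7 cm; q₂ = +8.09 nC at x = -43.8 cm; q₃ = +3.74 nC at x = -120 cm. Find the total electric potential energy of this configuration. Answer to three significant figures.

-2.16×10⁻⁷ J

The work to assemble the configuration equals its total potential energy, U = Σ kqᵢqⱼ/rᵢⱼ over all pairs.
Pair separations: r₁₂ = 1.14 m, r₁₃ = 1.90 m, r₂₃ = 0.762 m.
U = (-4.49×10⁻⁷) + (-1.24×10⁻⁷) + (3.57×10⁻⁷) = -2.16×10⁻⁷ J.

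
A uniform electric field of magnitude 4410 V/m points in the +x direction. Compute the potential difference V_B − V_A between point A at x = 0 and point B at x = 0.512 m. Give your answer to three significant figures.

In a uniform field, potential decreases in the direction of E: V_B − V_A = −E·Δx.
V_B − V_A = −(4410 V/m)(0.512 m) = -2260 V.

-2260 V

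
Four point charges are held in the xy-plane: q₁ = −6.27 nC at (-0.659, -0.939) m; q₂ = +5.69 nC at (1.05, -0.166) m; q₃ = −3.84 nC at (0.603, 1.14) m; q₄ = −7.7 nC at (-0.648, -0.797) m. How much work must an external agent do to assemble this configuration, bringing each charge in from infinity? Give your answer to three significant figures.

The work to assemble the configuration equals its total potential energy, U = Σ kqᵢqⱼ/rᵢⱼ over all pairs.
Pair separations: r₁₂ = 1.88 m, r₁₃ = 2.43 m, r₁₄ = 0.142 m, r₂₃ = 1.38 m, r₂₄ = 1.81 m, r₃₄ = 2.31 m.
Summing all 6 pair terms gives U = 2.72×10⁻⁶ J.

2.72×10⁻⁶ J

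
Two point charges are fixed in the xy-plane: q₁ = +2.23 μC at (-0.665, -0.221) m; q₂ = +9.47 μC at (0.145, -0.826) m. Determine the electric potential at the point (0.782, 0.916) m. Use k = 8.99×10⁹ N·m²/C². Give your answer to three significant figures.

5.68×10⁴ V

Electric potential is a scalar, so the contributions from each charge add algebraically: V = Σ kqᵢ/rᵢ.
Distances from the field point to each charge: r₁ = 1.84 m, r₂ = 1.85 m.
V = k[(2.23×10⁻⁶)/(1.84) + (9.47×10⁻⁶)/(1.85)] = 5.68×10⁴ V.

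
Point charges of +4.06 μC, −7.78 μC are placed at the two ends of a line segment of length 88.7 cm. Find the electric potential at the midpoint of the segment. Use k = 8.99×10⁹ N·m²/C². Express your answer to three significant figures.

The total potential is the scalar sum of each charge's contribution, V = Σ kqᵢ/rᵢ.
Each charge is 0.444 m from the midpoint.
V = k[(4.06×10⁻⁶)/(0.444) + (-7.78×10⁻⁶)/(0.444)] = -7.54×10⁴ V.

-7.54×10⁴ V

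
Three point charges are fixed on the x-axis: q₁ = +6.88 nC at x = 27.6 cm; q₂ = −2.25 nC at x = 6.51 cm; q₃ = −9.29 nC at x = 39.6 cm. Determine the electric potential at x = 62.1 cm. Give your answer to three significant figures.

Electric potential is a scalar, so the contributions from each charge add algebraically: V = Σ kqᵢ/rᵢ.
Distances from the field point to each charge: r₁ = 0.345 m, r₂ = 0.556 m, r₃ = 0.225 m.
V = k[(6.88×10⁻⁹)/(0.345) + (-2.25×10⁻⁹)/(0.556) + (-9.29×10⁻⁹)/(0.225)] = -228 V.

-228 V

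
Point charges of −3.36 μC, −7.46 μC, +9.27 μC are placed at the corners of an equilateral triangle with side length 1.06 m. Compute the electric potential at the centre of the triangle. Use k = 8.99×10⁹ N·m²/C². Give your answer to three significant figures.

-2.28×10⁴ V

The total potential is the scalar sum of each charge's contribution, V = Σ kqᵢ/rᵢ.
The distance from each vertex to the centroid is a/√3 = 0.612 m.
V = k[(-3.36×10⁻⁶)/(0.612) + (-7.46×10⁻⁶)/(0.612) + (9.27×10⁻⁶)/(0.612)] = -2.28×10⁴ V.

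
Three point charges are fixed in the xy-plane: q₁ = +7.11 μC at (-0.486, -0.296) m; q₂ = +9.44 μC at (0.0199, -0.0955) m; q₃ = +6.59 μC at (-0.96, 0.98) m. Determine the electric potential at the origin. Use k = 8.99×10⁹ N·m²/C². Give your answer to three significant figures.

The total potential is the scalar sum of each charge's contribution, V = Σ kqᵢ/rᵢ.
Distances from the field point to each charge: r₁ = 0.569 m, r₂ = 0.0976 m, r₃ = 1.37 m.
V = k[(7.11×10⁻⁶)/(0.569) + (9.44×10⁻⁶)/(0.0976) + (6.59×10⁻⁶)/(1.37)] = 1.03×10⁶ V.

1.03×10⁶ V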